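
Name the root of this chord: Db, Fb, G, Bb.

G

The distinct letter names are Db, Fb, G, Bb. Arranged as a stack of thirds they read G–Bb–Db–Fb, so G is the root (a G diminished seventh chord).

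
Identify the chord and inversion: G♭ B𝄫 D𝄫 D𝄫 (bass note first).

The distinct note names are Gb, Bbb, Dbb. Stacked in thirds they read Gb–Bbb–Dbb, which is a diminished triad on Gb.
The lowest note is Gb, the root of the chord, so this is root position (figured bass 5/3).

Gb diminished, root position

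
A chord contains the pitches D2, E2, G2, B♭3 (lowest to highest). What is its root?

Reordering D, E, G, Bb into stacked thirds gives E–G–Bb–D; the bottom of that stack, E, is the root.

E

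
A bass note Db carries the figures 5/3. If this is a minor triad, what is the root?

Db

The figures 5/3 mean the root of the chord is in the bass. If Db is the root of a minor triad, the root is Db (chord tones Db–Fb–Ab).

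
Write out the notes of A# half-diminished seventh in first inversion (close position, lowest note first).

C#, E, G#, A#

Spelling A# half-diminished seventh: A#–C#–E–G#. In first inversion the third is bass, giving C#, E, G#, A# from the bottom.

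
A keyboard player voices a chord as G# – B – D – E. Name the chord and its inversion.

The distinct note names are G#, B, D, E. Stacked in thirds they read E–G#–B–D, which is a dominant seventh chord on E.
The lowest note is G#, the third of the chord, so this is first inversion (figured bass 6/5).

E dominant seventh, first inversion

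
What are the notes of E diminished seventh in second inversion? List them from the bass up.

Bb, Db, E, G

The chord tones are E–G–Bb–Db. With the fifth (Bb) lowest for second inversion: Bb, Db, E, G.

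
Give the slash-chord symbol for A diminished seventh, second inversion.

Second inversion of A diminished seventh has the fifth (Eb) in the bass. As a slash chord: Adim7/Eb.

Adim7/Eb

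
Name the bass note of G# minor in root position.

The root of G# minor (G#–B–D#) is G#; that is the bass in root position.

G#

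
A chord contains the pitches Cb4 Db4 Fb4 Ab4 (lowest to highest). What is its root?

Cb, Db, Fb, Ab are the tones of a Db minor seventh chord (Db–Fb–Ab–Cb), making Db the root.

Db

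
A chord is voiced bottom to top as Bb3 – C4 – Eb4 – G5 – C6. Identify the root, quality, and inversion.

The distinct note names are Bb, C, Eb, G. Stacked in thirds they read C–Eb–G–Bb, which is a minor seventh chord on C.
With the seventh (Bb) in the bass, the chord is in third inversion (figured bass 4/2).

C minor seventh, third inversion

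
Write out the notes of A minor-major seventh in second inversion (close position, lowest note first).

E, G#, A, C

The chord tones are A–C–E–G#. With the fifth (E) lowest for second inversion: E, G#, A, C.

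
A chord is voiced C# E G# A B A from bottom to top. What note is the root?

C#, E, G#, A, B are the tones of an A major ninth chord (A–C#–E–G#–B), making A the root.

A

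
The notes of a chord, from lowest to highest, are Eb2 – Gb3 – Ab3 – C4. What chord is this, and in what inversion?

The distinct note names are Eb, Gb, Ab, C. Stacked in thirds they read Ab–C–Eb–Gb, which is a dominant seventh chord on Ab.
Eb is the fifth of Ab dominant seventh; fifth in the bass means second inversion (figured bass 4/3).

Ab dominant seventh, second inversion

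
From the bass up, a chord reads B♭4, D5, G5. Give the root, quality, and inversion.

G minor, first inversion

Reducing to letter names: Bb, D, G. These stack in thirds as G–Bb–D — a G minor triad.
Bb is the third of G minor; third in the bass means first inversion (figured bass 6).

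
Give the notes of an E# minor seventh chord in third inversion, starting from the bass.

D#, E#, G#, B#

E# minor seventh is E#–G#–B#–D#. Third inversion puts the seventh (D#) in the bass, with the remaining tones above: D#, E#, G#, B#.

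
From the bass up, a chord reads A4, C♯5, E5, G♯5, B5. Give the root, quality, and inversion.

A major ninth, root position

The pitch classes A, C#, E, G#, B arrange in thirds as A–C#–E–G#–B: an A major ninth chord.
A is the root of A major ninth; root in the bass means root position.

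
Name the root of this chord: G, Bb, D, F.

G

The distinct letter names are G, Bb, D, F. Arranged as a stack of thirds they read G–Bb–D–F, so G is the root (a G minor seventh chord).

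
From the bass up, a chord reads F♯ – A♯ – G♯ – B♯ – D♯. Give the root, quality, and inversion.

G# dominant ninth, third inversion

The distinct note names are F#, A#, G#, B#, D#. Stacked in thirds they read G#–B#–D#–F#–A#, which is a dominant ninth chord on G#.
The lowest note is F#, the seventh of the chord, so this is third inversion.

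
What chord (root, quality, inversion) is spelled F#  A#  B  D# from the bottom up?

B major seventh, second inversion

The distinct note names are F#, A#, B, D#. Stacked in thirds they read B–D#–F#–A#, which is a major seventh chord on B.
F# is the fifth of B major seventh; fifth in the bass means second inversion (figured bass 4/3).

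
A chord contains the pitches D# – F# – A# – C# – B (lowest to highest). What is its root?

The distinct letter names are D#, F#, A#, C#, B. Arranged as a stack of thirds they read B–D#–F#–A#–C#, so B is the root (a B major ninth chord).

B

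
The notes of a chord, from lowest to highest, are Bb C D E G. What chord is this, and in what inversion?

The distinct note names are Bb, C, D, E, G. Stacked in thirds they read C–E–G–Bb–D, which is a dominant ninth chord on C.
The lowest note is Bb, the seventh of the chord, so this is third inversion.

C dominant ninth, third inversion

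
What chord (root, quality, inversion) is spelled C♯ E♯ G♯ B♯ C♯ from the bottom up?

Reducing to letter names: C#, E#, G#, B#. These stack in thirds as C#–E#–G#–B# — a C# major seventh chord.
The lowest note is C#, the root of the chord, so this is root position (figured bass 7).

C# major seventh, root position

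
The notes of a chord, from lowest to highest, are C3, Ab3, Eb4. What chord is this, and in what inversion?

The distinct note names are C, Ab, Eb. Stacked in thirds they read Ab–C–Eb, which is a major triad on Ab.
The lowest note is C, the third of the chord, so this is first inversion (figured bass 6).

Ab major, first inversion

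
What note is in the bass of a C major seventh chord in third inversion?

The seventh of C major seventh (C–E–G–B) is B; that is the bass in third inversion.

B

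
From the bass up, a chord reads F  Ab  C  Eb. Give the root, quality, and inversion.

F minor seventh, root position

Reducing to letter names: F, Ab, C, Eb. These stack in thirds as F–Ab–C–Eb — an F minor seventh chord.
With the root (F) in the bass, the chord is in root position (figured bass 7).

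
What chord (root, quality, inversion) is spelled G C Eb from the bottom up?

C minor, second inversion

The distinct note names are G, C, Eb. Stacked in thirds they read C–Eb–G, which is a minor triad on C.
G is the fifth of C minor; fifth in the bass means second inversion (figured bass 6/4).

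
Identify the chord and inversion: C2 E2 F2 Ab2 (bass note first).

The pitch classes C, E, F, Ab arrange in thirds as F–Ab–C–E: an F minor-major seventh chord.
C is the fifth of F minor-major seventh; fifth in the bass means second inversion (figured bass 4/3).

F minor-major seventh, second inversion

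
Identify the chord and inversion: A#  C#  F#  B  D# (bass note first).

The distinct note names are A#, C#, F#, B, D#. Stacked in thirds they read B–D#–F#–A#–C#, which is a major ninth chord on B.
The lowest note is A#, the seventh of the chord, so this is third inversion.

B major ninth, third inversion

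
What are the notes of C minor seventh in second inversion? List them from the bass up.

G, Bb, C, Eb

The chord tones are C–Eb–G–Bb. With the fifth (G) lowest for second inversion: G, Bb, C, Eb.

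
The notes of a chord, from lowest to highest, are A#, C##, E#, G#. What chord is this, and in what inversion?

The distinct note names are A#, C##, E#, G#. Stacked in thirds they read A#–C##–E#–G#, which is a dominant seventh chord on A#.
A# is the root of A# dominant seventh; root in the bass means root position (figured bass 7).

A# dominant seventh, root position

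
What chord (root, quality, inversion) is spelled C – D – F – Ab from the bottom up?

D half-diminished seventh, third inversion

The pitch classes C, D, F, Ab arrange in thirds as D–F–Ab–C: a D half-diminished seventh chord.
The lowest note is C, the seventh of the chord, so this is third inversion (figured bass 4/2).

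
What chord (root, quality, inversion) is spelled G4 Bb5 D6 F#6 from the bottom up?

The distinct note names are G, Bb, D, F#. Stacked in thirds they read G–Bb–D–F#, which is a minor-major seventh chord on G.
The lowest note is G, the root of the chord, so this is root position (figured bass 7).

G minor-major seventh, root position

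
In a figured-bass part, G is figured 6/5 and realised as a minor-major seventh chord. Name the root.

The figures 6/5 mean the third of the chord is in the bass. If G is the third of a minor-major seventh chord, the root is E (chord tones E–G–B–D#).

E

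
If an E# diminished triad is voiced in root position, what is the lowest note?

E#

In root position the root is lowest. For E# diminished (E#–G#–B) that is E#.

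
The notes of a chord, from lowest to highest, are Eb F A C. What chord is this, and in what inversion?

F dominant seventh, third inversion

The distinct note names are Eb, F, A, C. Stacked in thirds they read F–A–C–Eb, which is a dominant seventh chord on F.
The lowest note is Eb, the seventh of the chord, so this is third inversion (figured bass 4/2).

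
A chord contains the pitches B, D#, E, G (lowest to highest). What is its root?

E

Reordering B, D#, E, G into stacked thirds gives E–G–B–D#; the bottom of that stack, E, is the root.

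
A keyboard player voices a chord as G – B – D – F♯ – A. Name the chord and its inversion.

G major ninth, root position

Reducing to letter names: G, B, D, F#, A. These stack in thirds as G–B–D–F#–A — a G major ninth chord.
With the root (G) in the bass, the chord is in root position.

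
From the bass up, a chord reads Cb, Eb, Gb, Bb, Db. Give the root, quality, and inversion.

Reducing to letter names: Cb, Eb, Gb, Bb, Db. These stack in thirds as Cb–Eb–Gb–Bb–Db — a Cb major ninth chord.
With the root (Cb) in the bass, the chord is in root position.

Cb major ninth, root position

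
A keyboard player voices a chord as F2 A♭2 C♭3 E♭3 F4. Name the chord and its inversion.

The pitch classes F, Ab, Cb, Eb arrange in thirds as F–Ab–Cb–Eb: an F half-diminished seventh chord.
The lowest note is F, the root of the chord, so this is root position (figured bass 7).

F half-diminished seventh, root position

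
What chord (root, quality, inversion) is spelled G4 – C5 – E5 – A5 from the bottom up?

The pitch classes G, C, E, A arrange in thirds as A–C–E–G: an A minor seventh chord.
G is the seventh of A minor seventh; seventh in the bass means third inversion (figured bass 4/2).

A minor seventh, third inversion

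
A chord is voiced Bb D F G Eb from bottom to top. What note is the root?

The distinct letter names are Bb, D, F, G, Eb. Arranged as a stack of thirds they read Eb–G–Bb–D–F, so Eb is the root (an Eb major ninth chord).

Eb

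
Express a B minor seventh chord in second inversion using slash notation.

Second inversion of B minor seventh has the fifth (F#) in the bass. As a slash chord: Bm7/F#.

Bm7/F#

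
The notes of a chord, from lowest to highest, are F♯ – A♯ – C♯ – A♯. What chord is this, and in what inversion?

Reducing to letter names: F#, A#, C#. These stack in thirds as F#–A#–C# — an F# major triad.
With the root (F#) in the bass, the chord is in root position (figured bass 5/3).

F# major, root position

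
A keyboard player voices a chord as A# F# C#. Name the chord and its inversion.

The pitch classes A#, F#, C# arrange in thirds as F#–A#–C#: an F# major triad.
The lowest note is A#, the third of the chord, so this is first inversion (figured bass 6).

F# major, first inversion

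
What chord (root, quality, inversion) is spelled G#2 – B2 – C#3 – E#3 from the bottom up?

C# dominant seventh, second inversion

Reducing to letter names: G#, B, C#, E#. These stack in thirds as C#–E#–G#–B — a C# dominant seventh chord.
With the fifth (G#) in the bass, the chord is in second inversion (figured bass 4/3).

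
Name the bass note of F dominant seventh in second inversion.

F dominant seventh is F–A–C–Eb. Second inversion places the fifth in the bass: C.

C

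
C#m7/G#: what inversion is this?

second inversion

C#m7/G# means C# minor seventh with G# in the bass. G# is the fifth of C# minor seventh (C#–E–G#–B), so this is second inversion.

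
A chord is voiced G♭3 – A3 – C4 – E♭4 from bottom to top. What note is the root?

The distinct letter names are Gb, A, C, Eb. Arranged as a stack of thirds they read A–C–Eb–Gb, so A is the root (an A diminished seventh chord).

A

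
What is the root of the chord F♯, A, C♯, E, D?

The distinct letter names are F#, A, C#, E, D. Arranged as a stack of thirds they read D–F#–A–C#–E, so D is the root (a D major ninth chord).

D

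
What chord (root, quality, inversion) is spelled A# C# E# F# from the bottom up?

The distinct note names are A#, C#, E#, F#. Stacked in thirds they read F#–A#–C#–E#, which is a major seventh chord on F#.
With the third (A#) in the bass, the chord is in first inversion (figured bass 6/5).

F# major seventh, first inversion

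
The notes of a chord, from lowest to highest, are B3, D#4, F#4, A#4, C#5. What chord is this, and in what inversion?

B major ninth, root position

Reducing to letter names: B, D#, F#, A#, C#. These stack in thirds as B–D#–F#–A#–C# — a B major ninth chord.
With the root (B) in the bass, the chord is in root position.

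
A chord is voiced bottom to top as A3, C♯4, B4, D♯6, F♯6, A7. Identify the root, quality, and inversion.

B dominant ninth, third inversion

The pitch classes A, C#, B, D#, F# arrange in thirds as B–D#–F#–A–C#: a B dominant ninth chord.
The lowest note is A, the seventh of the chord, so this is third inversion.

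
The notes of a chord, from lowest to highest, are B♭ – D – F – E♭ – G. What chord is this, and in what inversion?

The distinct note names are Bb, D, F, Eb, G. Stacked in thirds they read Eb–G–Bb–D–F, which is a major ninth chord on Eb.
With the fifth (Bb) in the bass, the chord is in second inversion.

Eb major ninth, second inversion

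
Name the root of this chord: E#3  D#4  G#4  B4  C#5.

The distinct letter names are E#, D#, G#, B, C#. Arranged as a stack of thirds they read C#–E#–G#–B–D#, so C# is the root (a C# dominant ninth chord).

C#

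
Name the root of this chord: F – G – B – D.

G

F, G, B, D are the tones of a G dominant seventh chord (G–B–D–F), making G the root.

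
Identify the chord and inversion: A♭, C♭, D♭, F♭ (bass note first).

Db minor seventh, second inversion

The distinct note names are Ab, Cb, Db, Fb. Stacked in thirds they read Db–Fb–Ab–Cb, which is a minor seventh chord on Db.
Ab is the fifth of Db minor seventh; fifth in the bass means second inversion (figured bass 4/3).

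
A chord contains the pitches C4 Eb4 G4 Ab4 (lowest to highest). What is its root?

C, Eb, G, Ab are the tones of an Ab major seventh chord (Ab–C–Eb–G), making Ab the root.

Ab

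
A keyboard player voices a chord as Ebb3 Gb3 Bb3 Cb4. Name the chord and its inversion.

Cb minor-major seventh, first inversion

Reducing to letter names: Ebb, Gb, Bb, Cb. These stack in thirds as Cb–Ebb–Gb–Bb — a Cb minor-major seventh chord.
Ebb is the third of Cb minor-major seventh; third in the bass means first inversion (figured bass 6/5).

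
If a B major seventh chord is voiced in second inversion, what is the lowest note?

F#

In second inversion the fifth is lowest. For B major seventh (B–D#–F#–A#) that is F#.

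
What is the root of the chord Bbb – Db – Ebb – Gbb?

The distinct letter names are Bbb, Db, Ebb, Gbb. Arranged as a stack of thirds they read Ebb–Gbb–Bbb–Db, so Ebb is the root (an Ebb minor-major seventh chord).

Ebb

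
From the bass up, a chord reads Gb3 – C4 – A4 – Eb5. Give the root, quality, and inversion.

The pitch classes Gb, C, A, Eb arrange in thirds as A–C–Eb–Gb: an A diminished seventh chord.
The lowest note is Gb, the seventh of the chord, so this is third inversion (figured bass 4/2).

A diminished seventh, third inversion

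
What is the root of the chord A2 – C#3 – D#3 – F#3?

A, C#, D#, F# are the tones of a D# half-diminished seventh chord (D#–F#–A–C#), making D# the root.

D#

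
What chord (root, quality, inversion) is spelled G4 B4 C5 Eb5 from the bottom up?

The pitch classes G, B, C, Eb arrange in thirds as C–Eb–G–B: a C minor-major seventh chord.
The lowest note is G, the fifth of the chord, so this is second inversion (figured bass 4/3).

C minor-major seventh, second inversion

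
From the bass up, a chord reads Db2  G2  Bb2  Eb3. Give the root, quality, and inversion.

The distinct note names are Db, G, Bb, Eb. Stacked in thirds they read Eb–G–Bb–Db, which is a dominant seventh chord on Eb.
The lowest note is Db, the seventh of the chord, so this is third inversion (figured bass 4/2).

Eb dominant seventh, third inversion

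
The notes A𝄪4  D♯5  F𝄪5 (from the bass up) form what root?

Reordering A##, D#, F## into stacked thirds gives D#–F##–A##; the bottom of that stack, D#, is the root.

D#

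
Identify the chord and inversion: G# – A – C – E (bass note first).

A minor-major seventh, third inversion

The distinct note names are G#, A, C, E. Stacked in thirds they read A–C–E–G#, which is a minor-major seventh chord on A.
The lowest note is G#, the seventh of the chord, so this is third inversion (figured bass 4/2).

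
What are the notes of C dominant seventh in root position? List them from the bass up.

C, E, G, Bb

C dominant seventh is C–E–G–Bb. Root position puts the root (C) in the bass, with the remaining tones above: C, E, G, Bb.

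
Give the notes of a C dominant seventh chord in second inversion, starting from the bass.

The chord tones are C–E–G–Bb. With the fifth (G) lowest for second inversion: G, Bb, C, E.

G, Bb, C, E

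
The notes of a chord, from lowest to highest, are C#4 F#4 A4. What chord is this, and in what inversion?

F# minor, second inversion

The distinct note names are C#, F#, A. Stacked in thirds they read F#–A–C#, which is a minor triad on F#.
C# is the fifth of F# minor; fifth in the bass means second inversion (figured bass 6/4).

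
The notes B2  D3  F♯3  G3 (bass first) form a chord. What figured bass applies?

The notes B, D, F#, G stack in thirds as G–B–D–F# — a G major seventh chord. The bass B is the third, so this is first inversion: figured 6/5.

6/5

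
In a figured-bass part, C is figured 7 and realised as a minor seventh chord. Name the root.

C

The figures 7 mean the root of the chord is in the bass. If C is the root of a minor seventh chord, the root is C (chord tones C–Eb–G–Bb).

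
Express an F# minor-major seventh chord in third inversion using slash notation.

Third inversion of F# minor-major seventh has the seventh (E#) in the bass. As a slash chord: F#m(maj7)/E#.

F#m(maj7)/E#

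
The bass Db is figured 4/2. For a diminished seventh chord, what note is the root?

The figures 4/2 mean the seventh of the chord is in the bass. If Db is the seventh of a diminished seventh chord, the root is E (chord tones E–G–Bb–Db).

E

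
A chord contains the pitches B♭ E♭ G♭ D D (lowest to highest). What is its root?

Eb

Reordering Bb, Eb, Gb, D into stacked thirds gives Eb–Gb–Bb–D; the bottom of that stack, Eb, is the root.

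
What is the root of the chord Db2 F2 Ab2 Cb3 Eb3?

Reordering Db, F, Ab, Cb, Eb into stacked thirds gives Db–F–Ab–Cb–Eb; the bottom of that stack, Db, is the root.

Db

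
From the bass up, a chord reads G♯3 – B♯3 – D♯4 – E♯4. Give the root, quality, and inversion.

E# minor seventh, first inversion

The pitch classes G#, B#, D#, E# arrange in thirds as E#–G#–B#–D#: an E# minor seventh chord.
The lowest note is G#, the third of the chord, so this is first inversion (figured bass 6/5).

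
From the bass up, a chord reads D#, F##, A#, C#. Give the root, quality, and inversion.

The pitch classes D#, F##, A#, C# arrange in thirds as D#–F##–A#–C#: a D# dominant seventh chord.
D# is the root of D# dominant seventh; root in the bass means root position (figured bass 7).

D# dominant seventh, root position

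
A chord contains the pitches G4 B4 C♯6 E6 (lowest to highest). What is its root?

C#

The distinct letter names are G, B, C#, E. Arranged as a stack of thirds they read C#–E–G–B, so C# is the root (a C# half-diminished seventh chord).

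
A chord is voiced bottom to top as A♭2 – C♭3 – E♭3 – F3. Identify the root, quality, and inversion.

F half-diminished seventh, first inversion

The distinct note names are Ab, Cb, Eb, F. Stacked in thirds they read F–Ab–Cb–Eb, which is a half-diminished seventh chord on F.
Ab is the third of F half-diminished seventh; third in the bass means first inversion (figured bass 6/5).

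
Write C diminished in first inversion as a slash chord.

First inversion of C diminished has the third (Eb) in the bass. As a slash chord: Cdim/Eb.

Cdim/Eb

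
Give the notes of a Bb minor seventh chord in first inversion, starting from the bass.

Bb minor seventh is Bb–Db–F–Ab. First inversion puts the third (Db) in the bass, with the remaining tones above: Db, F, Ab, Bb.

Db, F, Ab, Bb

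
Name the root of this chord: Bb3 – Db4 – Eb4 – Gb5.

Reordering Bb, Db, Eb, Gb into stacked thirds gives Eb–Gb–Bb–Db; the bottom of that stack, Eb, is the root.

Eb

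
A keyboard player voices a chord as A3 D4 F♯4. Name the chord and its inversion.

D major, second inversion

The pitch classes A, D, F# arrange in thirds as D–F#–A: a D major triad.
The lowest note is A, the fifth of the chord, so this is second inversion (figured bass 6/4).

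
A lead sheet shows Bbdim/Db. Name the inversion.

Bbdim/Db means Bb diminished with Db in the bass. Db is the third of Bb diminished (Bb–Db–Fb), so this is first inversion.

first inversion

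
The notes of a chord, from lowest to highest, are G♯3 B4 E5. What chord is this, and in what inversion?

E major, first inversion

The pitch classes G#, B, E arrange in thirds as E–G#–B: an E major triad.
The lowest note is G#, the third of the chord, so this is first inversion (figured bass 6).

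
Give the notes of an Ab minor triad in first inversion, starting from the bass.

Cb, Eb, Ab

Spelling Ab minor: Ab–Cb–Eb. In first inversion the third is bass, giving Cb, Eb, Ab from the bottom.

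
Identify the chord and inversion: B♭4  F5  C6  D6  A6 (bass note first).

The pitch classes Bb, F, C, D, A arrange in thirds as Bb–D–F–A–C: a Bb major ninth chord.
Bb is the root of Bb major ninth; root in the bass means root position.

Bb major ninth, root position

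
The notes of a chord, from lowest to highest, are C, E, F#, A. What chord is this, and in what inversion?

Reducing to letter names: C, E, F#, A. These stack in thirds as F#–A–C–E — an F# half-diminished seventh chord.
The lowest note is C, the fifth of the chord, so this is second inversion (figured bass 4/3).

F# half-diminished seventh, second inversion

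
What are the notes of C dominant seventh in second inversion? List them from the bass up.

C dominant seventh is C–E–G–Bb. Second inversion puts the fifth (G) in the bass, with the remaining tones above: G, Bb, C, E.

G, Bb, C, E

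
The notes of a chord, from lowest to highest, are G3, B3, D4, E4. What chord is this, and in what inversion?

The distinct note names are G, B, D, E. Stacked in thirds they read E–G–B–D, which is a minor seventh chord on E.
G is the third of E minor seventh; third in the bass means first inversion (figured bass 6/5).

E minor seventh, first inversion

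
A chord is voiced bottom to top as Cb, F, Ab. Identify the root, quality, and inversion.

Reducing to letter names: Cb, F, Ab. These stack in thirds as F–Ab–Cb — an F diminished triad.
With the fifth (Cb) in the bass, the chord is in second inversion (figured bass 6/4).

F diminished, second inversion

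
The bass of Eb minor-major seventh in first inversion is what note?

Gb

The third of Eb minor-major seventh (Eb–Gb–Bb–D) is Gb; that is the bass in first inversion.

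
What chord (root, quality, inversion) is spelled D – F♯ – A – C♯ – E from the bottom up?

D major ninth, root position

The pitch classes D, F#, A, C#, E arrange in thirds as D–F#–A–C#–E: a D major ninth chord.
D is the root of D major ninth; root in the bass means root position.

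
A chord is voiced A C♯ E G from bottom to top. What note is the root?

Reordering A, C#, E, G into stacked thirds gives A–C#–E–G; the bottom of that stack, A, is the root.

A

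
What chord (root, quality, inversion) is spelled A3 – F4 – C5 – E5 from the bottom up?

F major seventh, first inversion

The distinct note names are A, F, C, E. Stacked in thirds they read F–A–C–E, which is a major seventh chord on F.
With the third (A) in the bass, the chord is in first inversion (figured bass 6/5).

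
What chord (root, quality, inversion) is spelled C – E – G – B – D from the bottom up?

The pitch classes C, E, G, B, D arrange in thirds as C–E–G–B–D: a C major ninth chord.
The lowest note is C, the root of the chord, so this is root position.

C major ninth, root position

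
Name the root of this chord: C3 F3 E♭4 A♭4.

Reordering C, F, Eb, Ab into stacked thirds gives F–Ab–C–Eb; the bottom of that stack, F, is the root.

F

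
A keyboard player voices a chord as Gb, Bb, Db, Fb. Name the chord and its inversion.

Gb dominant seventh, root position

Reducing to letter names: Gb, Bb, Db, Fb. These stack in thirds as Gb–Bb–Db–Fb — a Gb dominant seventh chord.
Gb is the root of Gb dominant seventh; root in the bass means root position (figured bass 7).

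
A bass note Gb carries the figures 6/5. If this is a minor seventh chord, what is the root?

Eb

The figures 6/5 mean the third of the chord is in the bass. If Gb is the third of a minor seventh chord, the root is Eb (chord tones Eb–Gb–Bb–Db).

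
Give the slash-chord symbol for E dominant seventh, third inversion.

Third inversion of E dominant seventh has the seventh (D) in the bass. As a slash chord: E7/D.

E7/D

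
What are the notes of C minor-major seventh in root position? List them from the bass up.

Spelling C minor-major seventh: C–Eb–G–B. In root position the root is bass, giving C, Eb, G, B from the bottom.

C, Eb, G, B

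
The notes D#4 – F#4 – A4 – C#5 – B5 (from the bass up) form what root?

B

The distinct letter names are D#, F#, A, C#, B. Arranged as a stack of thirds they read B–D#–F#–A–C#, so B is the root (a B dominant ninth chord).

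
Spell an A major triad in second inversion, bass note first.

E, A, C#

Spelling A major: A–C#–E. In second inversion the fifth is bass, giving E, A, C# from the bottom.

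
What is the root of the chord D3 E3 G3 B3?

The distinct letter names are D, E, G, B. Arranged as a stack of thirds they read E–G–B–D, so E is the root (an E minor seventh chord).

E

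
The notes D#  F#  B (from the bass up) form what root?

D#, F#, B are the tones of a B major triad (B–D#–F#), making B the root.

B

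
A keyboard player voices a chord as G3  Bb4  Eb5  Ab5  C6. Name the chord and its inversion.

Ab major ninth, third inversion

The pitch classes G, Bb, Eb, Ab, C arrange in thirds as Ab–C–Eb–G–Bb: an Ab major ninth chord.
With the seventh (G) in the bass, the chord is in third inversion.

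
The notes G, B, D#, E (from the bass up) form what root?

G, B, D#, E are the tones of an E minor-major seventh chord (E–G–B–D#), making E the root.

E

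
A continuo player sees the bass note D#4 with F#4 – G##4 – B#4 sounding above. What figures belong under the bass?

4/3

The notes D#, F#, G##, B# stack in thirds as G##–B#–D#–F# — a G## diminished seventh chord. The bass D# is the fifth, so this is second inversion: figured 4/3.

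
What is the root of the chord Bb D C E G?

C

Bb, D, C, E, G are the tones of a C dominant ninth chord (C–E–G–Bb–D), making C the root.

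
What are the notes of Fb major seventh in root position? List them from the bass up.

Fb, Ab, Cb, Eb

Fb major seventh is Fb–Ab–Cb–Eb. Root position puts the root (Fb) in the bass, with the remaining tones above: Fb, Ab, Cb, Eb.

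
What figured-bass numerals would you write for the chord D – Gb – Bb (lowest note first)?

6/4

The notes D, Gb, Bb stack in thirds as Gb–Bb–D — a Gb augmented triad. The bass D is the fifth, so this is second inversion: figured 6/4.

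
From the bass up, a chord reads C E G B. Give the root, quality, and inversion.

The pitch classes C, E, G, B arrange in thirds as C–E–G–B: a C major seventh chord.
With the root (C) in the bass, the chord is in root position (figured bass 7).

C major seventh, root position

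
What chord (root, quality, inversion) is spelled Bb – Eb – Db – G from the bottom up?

The distinct note names are Bb, Eb, Db, G. Stacked in thirds they read Eb–G–Bb–Db, which is a dominant seventh chord on Eb.
Bb is the fifth of Eb dominant seventh; fifth in the bass means second inversion (figured bass 4/3).

Eb dominant seventh, second inversion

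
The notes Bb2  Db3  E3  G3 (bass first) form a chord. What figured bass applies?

4/3

The notes Bb, Db, E, G stack in thirds as E–G–Bb–Db — an E diminished seventh chord. The bass Bb is the fifth, so this is second inversion: figured 4/3.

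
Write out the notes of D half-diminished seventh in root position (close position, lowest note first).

D half-diminished seventh is D–F–Ab–C. Root position puts the root (D) in the bass, with the remaining tones above: D, F, Ab, C.

D, F, Ab, C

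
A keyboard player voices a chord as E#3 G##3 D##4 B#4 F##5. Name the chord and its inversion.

The pitch classes E#, G##, D##, B#, F## arrange in thirds as E#–G##–B#–D##–F##: an E# major ninth chord.
The lowest note is E#, the root of the chord, so this is root position.

E# major ninth, root position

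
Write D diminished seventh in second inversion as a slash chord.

Ddim7/Ab

Second inversion of D diminished seventh has the fifth (Ab) in the bass. As a slash chord: Ddim7/Ab.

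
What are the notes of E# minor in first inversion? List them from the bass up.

Spelling E# minor: E#–G#–B#. In first inversion the third is bass, giving G#, B#, E# from the bottom.

G#, B#, E#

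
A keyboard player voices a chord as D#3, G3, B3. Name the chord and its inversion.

The distinct note names are D#, G, B. Stacked in thirds they read G–B–D#, which is an augmented triad on G.
With the fifth (D#) in the bass, the chord is in second inversion (figured bass 6/4).

G augmented, second inversion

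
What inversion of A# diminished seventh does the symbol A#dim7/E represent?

second inversion

A#dim7/E means A# diminished seventh with E in the bass. E is the fifth of A# diminished seventh (A#–C#–E–G), so this is second inversion.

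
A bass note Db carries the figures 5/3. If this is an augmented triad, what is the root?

Db

The figures 5/3 mean the root of the chord is in the bass. If Db is the root of an augmented triad, the root is Db (chord tones Db–F–A).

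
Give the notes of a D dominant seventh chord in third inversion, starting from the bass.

D dominant seventh is D–F#–A–C. Third inversion puts the seventh (C) in the bass, with the remaining tones above: C, D, F#, A.

C, D, F#, A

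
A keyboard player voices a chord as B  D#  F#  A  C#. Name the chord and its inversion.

The pitch classes B, D#, F#, A, C# arrange in thirds as B–D#–F#–A–C#: a B dominant ninth chord.
With the root (B) in the bass, the chord is in root position.

B dominant ninth, root position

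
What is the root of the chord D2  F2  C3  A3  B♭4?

Bb

D, F, C, A, Bb are the tones of a Bb major ninth chord (Bb–D–F–A–C), making Bb the root.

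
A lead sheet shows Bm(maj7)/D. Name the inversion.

first inversion

Bm(maj7)/D means B minor-major seventh with D in the bass. D is the third of B minor-major seventh (B–D–F#–A#), so this is first inversion.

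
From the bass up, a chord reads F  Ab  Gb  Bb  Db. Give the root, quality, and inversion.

The distinct note names are F, Ab, Gb, Bb, Db. Stacked in thirds they read Gb–Bb–Db–F–Ab, which is a major ninth chord on Gb.
F is the seventh of Gb major ninth; seventh in the bass means third inversion.

Gb major ninth, third inversion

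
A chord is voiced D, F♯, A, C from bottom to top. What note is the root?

D

Reordering D, F#, A, C into stacked thirds gives D–F#–A–C; the bottom of that stack, D, is the root.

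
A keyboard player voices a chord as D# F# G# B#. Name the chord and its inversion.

G# dominant seventh, second inversion

The distinct note names are D#, F#, G#, B#. Stacked in thirds they read G#–B#–D#–F#, which is a dominant seventh chord on G#.
The lowest note is D#, the fifth of the chord, so this is second inversion (figured bass 4/3).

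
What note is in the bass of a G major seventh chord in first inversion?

The third of G major seventh (G–B–D–F#) is B; that is the bass in first inversion.

B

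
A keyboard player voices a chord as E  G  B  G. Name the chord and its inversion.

E minor, root position

Reducing to letter names: E, G, B. These stack in thirds as E–G–B — an E minor triad.
E is the root of E minor; root in the bass means root position (figured bass 5/3).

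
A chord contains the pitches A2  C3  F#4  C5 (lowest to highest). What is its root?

F#

The distinct letter names are A, C, F#. Arranged as a stack of thirds they read F#–A–C, so F# is the root (an F# diminished triad).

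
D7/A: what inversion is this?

D7/A means D dominant seventh with A in the bass. A is the fifth of D dominant seventh (D–F#–A–C), so this is second inversion.

second inversion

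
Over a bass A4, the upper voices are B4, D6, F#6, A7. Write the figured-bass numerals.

The notes A, B, D, F# stack in thirds as B–D–F#–A — a B minor seventh chord. The bass A is the seventh, so this is third inversion: figured 4/2.

4/2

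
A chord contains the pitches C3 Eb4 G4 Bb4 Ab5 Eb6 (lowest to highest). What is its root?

Reordering C, Eb, G, Bb, Ab into stacked thirds gives Ab–C–Eb–G–Bb; the bottom of that stack, Ab, is the root.

Ab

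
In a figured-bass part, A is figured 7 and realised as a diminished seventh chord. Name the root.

The figures 7 mean the root of the chord is in the bass. If A is the root of a diminished seventh chord, the root is A (chord tones A–C–Eb–Gb).

A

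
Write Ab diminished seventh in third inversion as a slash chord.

Abdim7/Gbb

Third inversion of Ab diminished seventh has the seventh (Gbb) in the bass. As a slash chord: Abdim7/Gbb.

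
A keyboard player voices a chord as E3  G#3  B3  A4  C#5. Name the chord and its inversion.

The pitch classes E, G#, B, A, C# arrange in thirds as A–C#–E–G#–B: an A major ninth chord.
E is the fifth of A major ninth; fifth in the bass means second inversion.

A major ninth, second inversion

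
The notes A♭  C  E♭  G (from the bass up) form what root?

The distinct letter names are Ab, C, Eb, G. Arranged as a stack of thirds they read Ab–C–Eb–G, so Ab is the root (an Ab major seventh chord).

Ab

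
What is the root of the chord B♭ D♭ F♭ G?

The distinct letter names are Bb, Db, Fb, G. Arranged as a stack of thirds they read G–Bb–Db–Fb, so G is the root (a G diminished seventh chord).

G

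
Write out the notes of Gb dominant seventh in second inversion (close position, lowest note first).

Db, Fb, Gb, Bb

The chord tones are Gb–Bb–Db–Fb. With the fifth (Db) lowest for second inversion: Db, Fb, Gb, Bb.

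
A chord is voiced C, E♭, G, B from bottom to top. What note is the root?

C

The distinct letter names are C, Eb, G, B. Arranged as a stack of thirds they read C–Eb–G–B, so C is the root (a C minor-major seventh chord).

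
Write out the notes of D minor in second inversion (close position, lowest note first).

D minor is D–F–A. Second inversion puts the fifth (A) in the bass, with the remaining tones above: A, D, F.

A, D, F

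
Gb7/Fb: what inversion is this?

Gb7/Fb means Gb dominant seventh with Fb in the bass. Fb is the seventh of Gb dominant seventh (Gb–Bb–Db–Fb), so this is third inversion.

third inversion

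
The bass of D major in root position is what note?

In root position the root is lowest. For D major (D–F#–A) that is D.

D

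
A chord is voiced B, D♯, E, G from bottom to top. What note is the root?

E

B, D#, E, G are the tones of an E minor-major seventh chord (E–G–B–D#), making E the root.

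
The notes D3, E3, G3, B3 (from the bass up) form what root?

E

The distinct letter names are D, E, G, B. Arranged as a stack of thirds they read E–G–B–D, so E is the root (an E minor seventh chord).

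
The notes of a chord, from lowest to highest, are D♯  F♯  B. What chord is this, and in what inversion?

The distinct note names are D#, F#, B. Stacked in thirds they read B–D#–F#, which is a major triad on B.
D# is the third of B major; third in the bass means first inversion (figured bass 6).

B major, first inversion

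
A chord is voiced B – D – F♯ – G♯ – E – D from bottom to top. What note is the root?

B, D, F#, G#, E are the tones of an E dominant ninth chord (E–G#–B–D–F#), making E the root.

E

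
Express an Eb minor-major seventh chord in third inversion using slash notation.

Third inversion of Eb minor-major seventh has the seventh (D) in the bass. As a slash chord: Ebm(maj7)/D.

Ebm(maj7)/D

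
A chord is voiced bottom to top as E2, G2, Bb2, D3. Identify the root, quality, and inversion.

E half-diminished seventh, root position

The pitch classes E, G, Bb, D arrange in thirds as E–G–Bb–D: an E half-diminished seventh chord.
With the root (E) in the bass, the chord is in root position (figured bass 7).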